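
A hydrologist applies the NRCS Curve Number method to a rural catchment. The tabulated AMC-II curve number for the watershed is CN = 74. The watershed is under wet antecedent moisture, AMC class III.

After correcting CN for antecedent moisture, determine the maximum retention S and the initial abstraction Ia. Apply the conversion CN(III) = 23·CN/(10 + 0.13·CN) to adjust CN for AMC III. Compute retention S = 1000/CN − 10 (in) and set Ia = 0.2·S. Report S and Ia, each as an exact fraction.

CN(III) from CN(II)=74: (23·74)/(10 + 0.13·74) = 85100/981 ≈ 86.748
Retention S: 1000/CN − 10 with CN=86.748 → S = 1300/851 ≈ 1.528 in
Ia = 0.2S: 0.2·1.528 = 0.306 in (exactly 260/851)

S = 1300/851 in ≈ 1.528 in; Ia = 260/851 in ≈ 0.306 in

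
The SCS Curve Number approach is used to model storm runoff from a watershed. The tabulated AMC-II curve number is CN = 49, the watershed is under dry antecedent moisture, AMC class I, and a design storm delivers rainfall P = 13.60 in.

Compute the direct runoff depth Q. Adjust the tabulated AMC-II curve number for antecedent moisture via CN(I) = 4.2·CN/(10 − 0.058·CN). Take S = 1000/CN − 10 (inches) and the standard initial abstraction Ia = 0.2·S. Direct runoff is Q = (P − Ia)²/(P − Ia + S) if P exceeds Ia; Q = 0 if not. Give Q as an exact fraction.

Q = 3231632/1445745 in ≈ 2.235 in

Adjust CN=49 to AMC I: 4.2·49/(10 − 0.058·49) → (1029/5) ÷ (3579/500) = 34300/1193 ≈ 28.751
Retention S: 1000/CN − 10 with CN=28.751 → S = 8500/343 ≈ 24.781 in
Ia = 0.2·(8500/343) = 1700/343 in ≈ 4.956 in
Excess rainfall: 13.600 − 4.956 = 8.644 in; P > Ia so Q > 0
Q = (14824/1715)²/((14824/1715) + 8500/343) = (219750976/2941225)/(57324/1715) = 3231632/1445745 in ≈ 2.235 in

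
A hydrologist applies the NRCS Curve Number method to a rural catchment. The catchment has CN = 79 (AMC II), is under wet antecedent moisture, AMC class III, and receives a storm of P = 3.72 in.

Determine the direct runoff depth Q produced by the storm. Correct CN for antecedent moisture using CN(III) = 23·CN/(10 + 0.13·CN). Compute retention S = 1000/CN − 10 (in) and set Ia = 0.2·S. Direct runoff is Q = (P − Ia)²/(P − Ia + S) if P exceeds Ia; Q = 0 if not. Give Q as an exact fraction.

Q = 8372075787/3194603975 in ≈ 2.621 in

CN(III) from CN(II)=79: (23·79)/(10 + 0.13·79) = 181700/2027 ≈ 89.640
Retention S: 1000/CN − 10 with CN=89.640 → S = 2100/1817 ≈ 1.156 in
Ia = 0.2S: 0.2·1.156 = 0.231 in (exactly 420/1817)
Since P=3.720 > Ia=0.231: effective rainfall P−Ia = 158481/45425 in
Q = (158481/45425)²/((158481/45425) + 2100/1817) = (25116227361/2063430625)/(210981/45425) = 8372075787/3194603975 in ≈ 2.621 in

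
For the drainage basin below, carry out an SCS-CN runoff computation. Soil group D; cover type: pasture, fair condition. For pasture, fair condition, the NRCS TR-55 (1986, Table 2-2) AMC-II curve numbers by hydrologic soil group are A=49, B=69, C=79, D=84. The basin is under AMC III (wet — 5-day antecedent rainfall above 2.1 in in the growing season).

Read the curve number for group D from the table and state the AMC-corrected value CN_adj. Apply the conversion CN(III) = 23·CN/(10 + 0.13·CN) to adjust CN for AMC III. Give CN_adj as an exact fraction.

NRCS table: pasture, fair condition, soil group D → CN(II) = 84
Wet (AMC III): CN(III) = 23·84/(10 + 0.13·84) = 1932/(523/25) = 48300/523 ≈ 92.352

CN_adj = 48300/523 ≈ 92.352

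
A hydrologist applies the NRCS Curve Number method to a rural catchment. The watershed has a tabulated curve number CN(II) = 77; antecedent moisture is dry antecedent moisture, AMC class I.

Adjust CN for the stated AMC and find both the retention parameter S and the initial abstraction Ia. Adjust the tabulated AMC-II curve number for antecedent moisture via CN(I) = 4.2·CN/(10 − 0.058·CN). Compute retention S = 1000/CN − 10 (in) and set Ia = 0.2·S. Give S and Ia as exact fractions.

Adjust CN=77 to AMC I: 4.2·77/(10 − 0.058·77) → (1617/5) ÷ (2767/500) = 161700/2767 ≈ 58.439
Max retention: S = 1000/(161700/2767) − 10 = 11500/1617 in (≈ 7.112 in)
Ia = 0.2S: 0.2·7.112 = 1.422 in (exactly 2300/1617)

S = 11500/1617 in ≈ 7.112 in; Ia = 2300/1617 in ≈ 1.422 in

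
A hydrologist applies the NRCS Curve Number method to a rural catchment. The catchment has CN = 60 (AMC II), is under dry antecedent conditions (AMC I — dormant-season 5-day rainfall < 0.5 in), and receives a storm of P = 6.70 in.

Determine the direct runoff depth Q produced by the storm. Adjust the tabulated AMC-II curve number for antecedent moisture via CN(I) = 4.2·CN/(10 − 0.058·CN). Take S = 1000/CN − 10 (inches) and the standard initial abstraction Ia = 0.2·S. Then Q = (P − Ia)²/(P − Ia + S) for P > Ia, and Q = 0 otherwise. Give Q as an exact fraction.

Dry (AMC I): CN(I) = 4.2·60/(10 − 0.058·60) = 252/(163/25) = 6300/163 ≈ 38.650
Retention S: 1000/CN − 10 with CN=38.650 → S = 1000/63 ≈ 15.873 in
Ia = 0.2S: 0.2·15.873 = 3.175 in (exactly 200/63)
Since P=6.700 > Ia=3.175: effective rainfall P−Ia = 2221/630 in
Q = (2221/630)²/((2221/630) + 1000/63) = (4932841/396900)/(12221/630) = 4932841/7699230 in ≈ 0.641 in

Q = 4932841/7699230 in ≈ 0.641 in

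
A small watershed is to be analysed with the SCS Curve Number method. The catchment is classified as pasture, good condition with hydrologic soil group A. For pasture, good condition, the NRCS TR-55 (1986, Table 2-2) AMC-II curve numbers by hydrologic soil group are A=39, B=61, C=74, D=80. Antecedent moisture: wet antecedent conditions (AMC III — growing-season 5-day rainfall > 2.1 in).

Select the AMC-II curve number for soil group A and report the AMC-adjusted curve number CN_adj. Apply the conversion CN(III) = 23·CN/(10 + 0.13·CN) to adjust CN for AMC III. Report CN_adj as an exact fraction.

CN_adj = 89700/1507 ≈ 59.522

NRCS table: pasture, good condition, soil group A → CN(II) = 39
Wet (AMC III): CN(III) = 23·39/(10 + 0.13·39) = 897/(1507/100) = 89700/1507 ≈ 59.522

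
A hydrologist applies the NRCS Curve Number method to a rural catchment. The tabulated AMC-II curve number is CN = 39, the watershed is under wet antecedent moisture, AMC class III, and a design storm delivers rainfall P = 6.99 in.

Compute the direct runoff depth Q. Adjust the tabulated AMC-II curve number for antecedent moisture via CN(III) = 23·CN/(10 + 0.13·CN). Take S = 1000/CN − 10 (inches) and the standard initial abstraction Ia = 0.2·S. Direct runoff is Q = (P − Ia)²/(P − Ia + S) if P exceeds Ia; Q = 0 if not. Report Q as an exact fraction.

CN(III) from CN(II)=39: (23·39)/(10 + 0.13·39) = 89700/1507 ≈ 59.522
Max retention: S = 1000/(89700/1507) − 10 = 6100/897 in (≈ 6.800 in)
Initial abstraction Ia = S/5 = (6100/897)/5 = 1220/897 ≈ 1.360 in
P − Ia = 6.990 − 1.360 = 505003/89700 ≈ 5.630 in (> 0, runoff occurs)
Q = (505003/89700)²/((505003/89700) + 6100/897) = (255028030009/8046090000)/(1115003/89700) = 255028030009/100015769100 in ≈ 2.550 in

Q = 255028030009/100015769100 in ≈ 2.550 in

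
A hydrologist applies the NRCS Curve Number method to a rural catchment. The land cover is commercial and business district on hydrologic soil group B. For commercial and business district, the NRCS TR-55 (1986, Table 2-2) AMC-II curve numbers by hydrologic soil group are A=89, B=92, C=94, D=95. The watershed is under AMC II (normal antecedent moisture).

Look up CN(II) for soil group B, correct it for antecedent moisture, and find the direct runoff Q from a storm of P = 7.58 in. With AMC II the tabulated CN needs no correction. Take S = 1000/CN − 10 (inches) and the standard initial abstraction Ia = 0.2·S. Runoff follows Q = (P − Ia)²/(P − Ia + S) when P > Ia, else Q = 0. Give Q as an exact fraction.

Q = 72539289/10944550 in ≈ 6.628 in

NRCS table: commercial and business district, soil group B → CN(II) = 92
CN(II) = 92; AMC II needs no correction.
S = 1000/92 − 10 = 20/23 in ≈ 0.870 in
Ia = 0.2·(20/23) = 4/23 in ≈ 0.174 in
Excess rainfall: 7.580 − 0.174 = 7.406 in; P > Ia so Q > 0
Runoff Q = (P−Ia)²/(P−Ia+S) = (7.406)²/(7.406+0.870) = 72539289/10944550 ≈ 6.628 in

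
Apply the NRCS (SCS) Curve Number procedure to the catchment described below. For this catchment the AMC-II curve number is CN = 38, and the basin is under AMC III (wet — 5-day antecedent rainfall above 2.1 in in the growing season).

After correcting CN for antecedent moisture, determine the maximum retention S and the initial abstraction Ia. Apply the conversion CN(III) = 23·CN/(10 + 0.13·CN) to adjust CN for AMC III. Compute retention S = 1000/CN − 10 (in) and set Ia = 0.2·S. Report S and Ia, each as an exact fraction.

S = 3100/437 in ≈ 7.094 in; Ia = 620/437 in ≈ 1.419 in

Wet (AMC III): CN(III) = 23·38/(10 + 0.13·38) = 874/(747/50) = 43700/747 ≈ 58.501
Max retention: S = 1000/(43700/747) − 10 = 3100/437 in (≈ 7.094 in)
Ia = 0.2S: 0.2·7.094 = 1.419 in (exactly 620/437)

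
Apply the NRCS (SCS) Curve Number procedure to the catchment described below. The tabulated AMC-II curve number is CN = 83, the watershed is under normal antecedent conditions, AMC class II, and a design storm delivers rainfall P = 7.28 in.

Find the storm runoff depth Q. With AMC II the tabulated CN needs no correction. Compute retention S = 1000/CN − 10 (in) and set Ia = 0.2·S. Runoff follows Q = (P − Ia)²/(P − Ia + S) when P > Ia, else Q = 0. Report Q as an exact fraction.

Q = 101616768/19199975 in ≈ 5.293 in

Average conditions: CN = 83 (no AMC adjustment).
Max retention: S = 1000/83 − 10 = 170/83 in (≈ 2.048 in)
Ia = 0.2·(170/83) = 34/83 in ≈ 0.410 in
Excess rainfall: 7.280 − 0.410 = 6.870 in; P > Ia so Q > 0
Runoff Q = (P−Ia)²/(P−Ia+S) = (6.870)²/(6.870+2.048) = 101616768/19199975 ≈ 5.293 in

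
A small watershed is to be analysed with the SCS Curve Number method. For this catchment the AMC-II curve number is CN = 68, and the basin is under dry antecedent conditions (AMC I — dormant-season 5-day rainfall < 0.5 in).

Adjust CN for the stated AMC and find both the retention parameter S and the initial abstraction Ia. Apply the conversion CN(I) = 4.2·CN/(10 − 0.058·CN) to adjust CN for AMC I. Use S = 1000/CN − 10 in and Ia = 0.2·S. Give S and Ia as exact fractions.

CN(I) from CN(II)=68: (4.2·68)/(10 − 0.058·68) = 35700/757 ≈ 47.160
Max retention: S = 1000/(35700/757) − 10 = 4000/357 in (≈ 11.204 in)
Ia = 0.2·(4000/357) = 800/357 in ≈ 2.241 in

S = 4000/357 in ≈ 11.204 in; Ia = 800/357 in ≈ 2.241 in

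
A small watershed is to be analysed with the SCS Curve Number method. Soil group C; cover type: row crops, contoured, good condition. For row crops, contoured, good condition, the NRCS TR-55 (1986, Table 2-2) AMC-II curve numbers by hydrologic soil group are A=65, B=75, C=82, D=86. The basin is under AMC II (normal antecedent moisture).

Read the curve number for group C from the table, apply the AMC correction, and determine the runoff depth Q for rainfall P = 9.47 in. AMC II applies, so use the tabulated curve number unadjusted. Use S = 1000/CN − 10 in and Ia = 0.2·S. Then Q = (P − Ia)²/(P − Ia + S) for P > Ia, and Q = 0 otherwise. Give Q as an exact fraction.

Q = 1370998729/188710700 in ≈ 7.265 in

NRCS table: row crops, contoured, good condition, soil group C → CN(II) = 82
AMC II — tabulated CN = 82 applies directly.
Retention S: 1000/CN − 10 with CN=82.000 → S = 90/41 ≈ 2.195 in
Ia = 0.2S: 0.2·2.195 = 0.439 in (exactly 18/41)
Since P=9.470 > Ia=0.439: effective rainfall P−Ia = 37027/4100 in
Q: (37027/4100)² ÷ (46027/4100) = 1370998729/188710700 in (≈ 7.265 in)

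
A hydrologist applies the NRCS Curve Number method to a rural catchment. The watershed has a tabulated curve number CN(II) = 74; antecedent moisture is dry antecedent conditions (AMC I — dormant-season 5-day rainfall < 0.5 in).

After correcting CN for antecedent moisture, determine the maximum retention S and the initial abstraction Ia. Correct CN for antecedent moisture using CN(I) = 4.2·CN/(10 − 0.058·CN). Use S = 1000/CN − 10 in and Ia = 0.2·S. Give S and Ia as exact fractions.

S = 6500/777 in ≈ 8.366 in; Ia = 1300/777 in ≈ 1.673 in

CN(I) from CN(II)=74: (4.2·74)/(10 − 0.058·74) = 77700/1427 ≈ 54.450
Max retention: S = 1000/(77700/1427) − 10 = 6500/777 in (≈ 8.366 in)
Ia = 0.2S: 0.2·8.366 = 1.673 in (exactly 1300/777)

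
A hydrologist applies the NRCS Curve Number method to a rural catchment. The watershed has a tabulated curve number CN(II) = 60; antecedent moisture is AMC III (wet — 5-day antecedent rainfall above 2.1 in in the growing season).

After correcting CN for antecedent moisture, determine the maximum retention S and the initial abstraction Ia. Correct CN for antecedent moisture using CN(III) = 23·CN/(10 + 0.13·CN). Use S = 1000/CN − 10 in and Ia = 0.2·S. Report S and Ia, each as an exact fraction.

Adjust CN=60 to AMC III: 23·60/(10 + 0.13·60) → 1380 ÷ (89/5) = 6900/89 ≈ 77.528
Max retention: S = 1000/(6900/89) − 10 = 200/69 in (≈ 2.899 in)
Ia = 0.2S: 0.2·2.899 = 0.580 in (exactly 40/69)

S = 200/69 in ≈ 2.899 in; Ia = 40/69 in ≈ 0.580 in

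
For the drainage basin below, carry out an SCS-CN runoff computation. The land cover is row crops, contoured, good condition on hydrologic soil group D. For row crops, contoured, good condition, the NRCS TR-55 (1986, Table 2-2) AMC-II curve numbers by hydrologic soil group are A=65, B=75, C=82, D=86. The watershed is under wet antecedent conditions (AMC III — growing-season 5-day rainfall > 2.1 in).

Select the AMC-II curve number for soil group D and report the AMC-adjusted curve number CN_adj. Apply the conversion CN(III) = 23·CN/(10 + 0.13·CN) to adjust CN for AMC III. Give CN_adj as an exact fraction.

NRCS table: row crops, contoured, good condition, soil group D → CN(II) = 86
Wet (AMC III): CN(III) = 23·86/(10 + 0.13·86) = 1978/(1059/50) = 98900/1059 ≈ 93.390

CN_adj = 98900/1059 ≈ 93.390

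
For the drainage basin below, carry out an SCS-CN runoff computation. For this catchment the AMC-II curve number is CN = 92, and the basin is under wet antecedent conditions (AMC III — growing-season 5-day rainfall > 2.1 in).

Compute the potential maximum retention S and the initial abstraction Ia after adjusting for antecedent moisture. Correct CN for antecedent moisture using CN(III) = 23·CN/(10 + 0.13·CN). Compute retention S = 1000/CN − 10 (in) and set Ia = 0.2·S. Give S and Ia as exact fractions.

Wet (AMC III): CN(III) = 23·92/(10 + 0.13·92) = 2116/(549/25) = 52900/549 ≈ 96.357
S = 1000/(52900/549) − 10 = 200/529 in ≈ 0.378 in
Ia = 0.2·(200/529) = 40/529 in ≈ 0.076 in

S = 200/529 in ≈ 0.378 in; Ia = 40/529 in ≈ 0.076 in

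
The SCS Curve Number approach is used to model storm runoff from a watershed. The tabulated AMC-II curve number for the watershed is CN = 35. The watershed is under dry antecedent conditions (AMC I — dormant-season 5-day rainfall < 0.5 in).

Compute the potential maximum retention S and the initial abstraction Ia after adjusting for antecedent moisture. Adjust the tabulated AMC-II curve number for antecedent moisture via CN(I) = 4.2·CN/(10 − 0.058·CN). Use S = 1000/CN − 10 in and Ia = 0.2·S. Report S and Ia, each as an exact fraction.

S = 6500/147 in ≈ 44.218 in; Ia = 1300/147 in ≈ 8.844 in

Dry (AMC I): CN(I) = 4.2·35/(10 − 0.058·35) = 147/(797/100) = 14700/797 ≈ 18.444
Max retention: S = 1000/(14700/797) − 10 = 6500/147 in (≈ 44.218 in)
Ia = 0.2S: 0.2·44.218 = 8.844 in (exactly 1300/147)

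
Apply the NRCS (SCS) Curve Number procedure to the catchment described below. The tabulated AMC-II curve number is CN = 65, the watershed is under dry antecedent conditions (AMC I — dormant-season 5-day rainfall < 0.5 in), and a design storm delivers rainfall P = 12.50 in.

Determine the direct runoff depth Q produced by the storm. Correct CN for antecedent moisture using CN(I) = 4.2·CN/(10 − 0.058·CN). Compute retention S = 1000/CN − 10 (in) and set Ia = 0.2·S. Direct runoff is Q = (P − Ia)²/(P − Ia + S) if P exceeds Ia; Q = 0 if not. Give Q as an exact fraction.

CN(I) from CN(II)=65: (4.2·65)/(10 − 0.058·65) = 3900/89 ≈ 43.820
Max retention: S = 1000/(3900/89) − 10 = 500/39 in (≈ 12.821 in)
Ia = 0.2·(500/39) = 100/39 in ≈ 2.564 in
Excess rainfall: 12.500 − 2.564 = 9.936 in; P > Ia so Q > 0
Q = (775/78)²/((775/78) + 500/39) = (600625/6084)/(1775/78) = 24025/5538 in ≈ 4.338 in

Q = 24025/5538 in ≈ 4.338 in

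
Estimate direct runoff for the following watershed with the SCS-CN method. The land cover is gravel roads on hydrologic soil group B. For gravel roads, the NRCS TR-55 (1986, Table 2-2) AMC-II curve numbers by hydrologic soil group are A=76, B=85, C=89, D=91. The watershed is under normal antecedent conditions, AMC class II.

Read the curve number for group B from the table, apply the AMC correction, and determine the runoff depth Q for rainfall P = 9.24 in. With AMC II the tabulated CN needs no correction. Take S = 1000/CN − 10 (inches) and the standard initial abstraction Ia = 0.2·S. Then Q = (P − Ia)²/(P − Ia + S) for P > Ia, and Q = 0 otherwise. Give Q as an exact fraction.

NRCS table: gravel roads, soil group B → CN(II) = 85
AMC II — tabulated CN = 85 applies directly.
Max retention: S = 1000/85 − 10 = 30/17 in (≈ 1.765 in)
Initial abstraction Ia = S/5 = (30/17)/5 = 6/17 ≈ 0.353 in
Excess rainfall: 9.240 − 0.353 = 8.887 in; P > Ia so Q > 0
Q: (3777/425)² ÷ (4527/425) = 1585081/213775 in (≈ 7.415 in)

Q = 1585081/213775 in ≈ 7.415 in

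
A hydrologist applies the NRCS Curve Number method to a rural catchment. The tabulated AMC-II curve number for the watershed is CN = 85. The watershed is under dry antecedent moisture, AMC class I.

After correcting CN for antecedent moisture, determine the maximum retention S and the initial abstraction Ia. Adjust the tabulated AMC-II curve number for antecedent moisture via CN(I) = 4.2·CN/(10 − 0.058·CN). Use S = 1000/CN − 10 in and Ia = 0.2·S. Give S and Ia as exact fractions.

CN(I) from CN(II)=85: (4.2·85)/(10 − 0.058·85) = 11900/169 ≈ 70.414
Retention S: 1000/CN − 10 with CN=70.414 → S = 500/119 ≈ 4.202 in
Initial abstraction Ia = S/5 = (500/119)/5 = 100/119 ≈ 0.840 in

S = 500/119 in ≈ 4.202 in; Ia = 100/119 in ≈ 0.840 in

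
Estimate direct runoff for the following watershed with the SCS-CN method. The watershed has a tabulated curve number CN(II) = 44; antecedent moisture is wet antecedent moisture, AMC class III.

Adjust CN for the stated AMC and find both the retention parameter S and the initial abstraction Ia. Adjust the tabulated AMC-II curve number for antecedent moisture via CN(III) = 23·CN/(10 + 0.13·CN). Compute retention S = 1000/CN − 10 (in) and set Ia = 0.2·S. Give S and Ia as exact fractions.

CN(III) from CN(II)=44: (23·44)/(10 + 0.13·44) = 25300/393 ≈ 64.377
S = 1000/(25300/393) − 10 = 1400/253 in ≈ 5.534 in
Ia = 0.2·(1400/253) = 280/253 in ≈ 1.107 in

S = 1400/253 in ≈ 5.534 in; Ia = 280/253 in ≈ 1.107 in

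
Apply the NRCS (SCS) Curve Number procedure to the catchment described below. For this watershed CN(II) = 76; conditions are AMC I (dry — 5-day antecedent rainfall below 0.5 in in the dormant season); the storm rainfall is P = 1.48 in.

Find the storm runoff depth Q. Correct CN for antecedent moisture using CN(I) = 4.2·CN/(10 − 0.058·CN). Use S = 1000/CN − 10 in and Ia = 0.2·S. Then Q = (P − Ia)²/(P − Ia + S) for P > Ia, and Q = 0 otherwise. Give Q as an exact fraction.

Adjust CN=76 to AMC I: 4.2·76/(10 − 0.058·76) → (1596/5) ÷ (699/125) = 13300/233 ≈ 57.082
S = 1000/(13300/233) − 10 = 1000/133 in ≈ 7.519 in
Ia = 0.2·(1000/133) = 200/133 in ≈ 1.504 in
P = 1.480 ≤ Ia = 1.504 in: entire storm abstracted, Q = 0.

Q = 0 in ≈ 0.000 in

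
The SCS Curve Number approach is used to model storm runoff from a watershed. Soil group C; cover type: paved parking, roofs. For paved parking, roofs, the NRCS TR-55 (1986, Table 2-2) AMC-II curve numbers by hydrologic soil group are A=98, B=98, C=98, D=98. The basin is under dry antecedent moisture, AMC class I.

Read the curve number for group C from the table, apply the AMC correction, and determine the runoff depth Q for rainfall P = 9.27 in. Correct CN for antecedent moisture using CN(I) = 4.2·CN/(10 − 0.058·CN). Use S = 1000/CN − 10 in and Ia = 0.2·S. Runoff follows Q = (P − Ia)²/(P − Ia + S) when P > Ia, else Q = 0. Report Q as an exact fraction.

Q = 890915117689/102270560700 in ≈ 8.711 in

NRCS table: paved parking, roofs, soil group C → CN(II) = 98
Adjust CN=98 to AMC I: 4.2·98/(10 − 0.058·98) → (2058/5) ÷ (1079/250) = 102900/1079 ≈ 95.366
Max retention: S = 1000/(102900/1079) − 10 = 500/1029 in (≈ 0.486 in)
Initial abstraction Ia = S/5 = (500/1029)/5 = 100/1029 ≈ 0.097 in
Since P=9.270 > Ia=0.097: effective rainfall P−Ia = 943883/102900 in
Q: (943883/102900)² ÷ (993883/102900) = 890915117689/102270560700 in (≈ 8.711 in)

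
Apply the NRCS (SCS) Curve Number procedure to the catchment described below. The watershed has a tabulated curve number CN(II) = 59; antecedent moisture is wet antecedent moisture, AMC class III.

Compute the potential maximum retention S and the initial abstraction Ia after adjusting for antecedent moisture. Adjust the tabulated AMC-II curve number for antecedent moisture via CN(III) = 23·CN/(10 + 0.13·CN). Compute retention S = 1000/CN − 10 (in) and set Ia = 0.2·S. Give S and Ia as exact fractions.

S = 4100/1357 in ≈ 3.021 in; Ia = 820/1357 in ≈ 0.604 in

Adjust CN=59 to AMC III: 23·59/(10 + 0.13·59) → 1357 ÷ (1767/100) = 135700/1767 ≈ 76.797
S = 1000/(135700/1767) − 10 = 4100/1357 in ≈ 3.021 in
Ia = 0.2·(4100/1357) = 820/1357 in ≈ 0.604 in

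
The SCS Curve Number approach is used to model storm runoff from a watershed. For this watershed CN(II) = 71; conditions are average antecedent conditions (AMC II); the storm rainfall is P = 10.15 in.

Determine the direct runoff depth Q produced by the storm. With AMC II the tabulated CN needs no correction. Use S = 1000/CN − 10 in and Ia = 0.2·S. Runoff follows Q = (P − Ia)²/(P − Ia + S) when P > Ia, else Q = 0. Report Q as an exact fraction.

AMC II — tabulated CN = 71 applies directly.
Max retention: S = 1000/71 − 10 = 290/71 in (≈ 4.085 in)
Initial abstraction Ia = S/5 = (290/71)/5 = 58/71 ≈ 0.817 in
Since P=10.150 > Ia=0.817: effective rainfall P−Ia = 13253/1420 in
Q: (13253/1420)² ÷ (19053/1420) = 6056621/932940 in (≈ 6.492 in)

Q = 6056621/932940 in ≈ 6.492 in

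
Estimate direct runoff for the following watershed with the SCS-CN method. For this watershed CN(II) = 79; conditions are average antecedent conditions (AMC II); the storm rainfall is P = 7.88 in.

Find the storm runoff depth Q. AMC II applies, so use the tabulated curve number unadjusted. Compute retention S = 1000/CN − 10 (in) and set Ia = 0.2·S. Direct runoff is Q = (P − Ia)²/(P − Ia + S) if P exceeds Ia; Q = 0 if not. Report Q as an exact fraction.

Q = 210627169/39031925 in ≈ 5.396 in

CN(II) = 79; AMC II needs no correction.
Retention S: 1000/CN − 10 with CN=79.000 → S = 210/79 ≈ 2.658 in
Ia = 0.2·(210/79) = 42/79 in ≈ 0.532 in
P − Ia = 7.880 − 0.532 = 14513/1975 ≈ 7.348 in (> 0, runoff occurs)
Q = (14513/1975)²/((14513/1975) + 210/79) = (210627169/3900625)/(19763/1975) = 210627169/39031925 in ≈ 5.396 in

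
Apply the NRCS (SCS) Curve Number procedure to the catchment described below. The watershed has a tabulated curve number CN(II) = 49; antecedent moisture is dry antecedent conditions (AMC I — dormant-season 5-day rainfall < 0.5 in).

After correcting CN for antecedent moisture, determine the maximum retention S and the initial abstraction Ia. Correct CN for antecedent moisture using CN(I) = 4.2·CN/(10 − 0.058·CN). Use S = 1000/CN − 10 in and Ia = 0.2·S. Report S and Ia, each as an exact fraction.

S = 8500/343 in ≈ 24.781 in; Ia = 1700/343 in ≈ 4.956 in

Dry (AMC I): CN(I) = 4.2·49/(10 − 0.058·49) = (1029/5)/(3579/500) = 34300/1193 ≈ 28.751
Max retention: S = 1000/(34300/1193) − 10 = 8500/343 in (≈ 24.781 in)
Ia = 0.2S: 0.2·24.781 = 4.956 in (exactly 1700/343)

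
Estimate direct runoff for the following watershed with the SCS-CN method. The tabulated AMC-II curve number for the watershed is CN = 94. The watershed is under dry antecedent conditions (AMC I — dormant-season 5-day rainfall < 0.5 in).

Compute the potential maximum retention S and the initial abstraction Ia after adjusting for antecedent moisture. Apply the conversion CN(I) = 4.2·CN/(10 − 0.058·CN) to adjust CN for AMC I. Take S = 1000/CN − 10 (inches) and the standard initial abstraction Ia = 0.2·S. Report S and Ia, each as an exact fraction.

Dry (AMC I): CN(I) = 4.2·94/(10 − 0.058·94) = (1974/5)/(1137/250) = 32900/379 ≈ 86.807
Retention S: 1000/CN − 10 with CN=86.807 → S = 500/329 ≈ 1.520 in
Initial abstraction Ia = S/5 = (500/329)/5 = 100/329 ≈ 0.304 in

S = 500/329 in ≈ 1.520 in; Ia = 100/329 in ≈ 0.304 in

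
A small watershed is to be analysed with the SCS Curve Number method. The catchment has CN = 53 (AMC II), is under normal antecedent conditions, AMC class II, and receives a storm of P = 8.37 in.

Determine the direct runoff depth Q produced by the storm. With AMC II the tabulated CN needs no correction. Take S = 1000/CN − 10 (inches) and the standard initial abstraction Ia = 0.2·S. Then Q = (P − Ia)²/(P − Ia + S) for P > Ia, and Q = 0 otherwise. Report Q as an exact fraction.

Q = 1222271521/434393300 in ≈ 2.814 in

Average conditions: CN = 53 (no AMC adjustment).
S = 1000/53 − 10 = 470/53 in ≈ 8.868 in
Initial abstraction Ia = S/5 = (470/53)/5 = 94/53 ≈ 1.774 in
Excess rainfall: 8.370 − 1.774 = 6.596 in; P > Ia so Q > 0
Runoff Q = (P−Ia)²/(P−Ia+S) = (6.596)²/(6.596+8.868) = 1222271521/434393300 ≈ 2.814 in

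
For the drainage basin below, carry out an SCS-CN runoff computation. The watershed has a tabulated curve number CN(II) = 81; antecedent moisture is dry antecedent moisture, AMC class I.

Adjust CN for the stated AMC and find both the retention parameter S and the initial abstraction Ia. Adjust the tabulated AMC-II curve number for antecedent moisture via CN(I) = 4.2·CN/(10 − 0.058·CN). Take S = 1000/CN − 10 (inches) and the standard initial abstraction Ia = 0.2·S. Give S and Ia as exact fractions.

S = 9500/1701 in ≈ 5.585 in; Ia = 1900/1701 in ≈ 1.117 in

Adjust CN=81 to AMC I: 4.2·81/(10 − 0.058·81) → (1701/5) ÷ (2651/500) = 170100/2651 ≈ 64.164
Max retention: S = 1000/(170100/2651) − 10 = 9500/1701 in (≈ 5.585 in)
Ia = 0.2·(9500/1701) = 1900/1701 in ≈ 1.117 in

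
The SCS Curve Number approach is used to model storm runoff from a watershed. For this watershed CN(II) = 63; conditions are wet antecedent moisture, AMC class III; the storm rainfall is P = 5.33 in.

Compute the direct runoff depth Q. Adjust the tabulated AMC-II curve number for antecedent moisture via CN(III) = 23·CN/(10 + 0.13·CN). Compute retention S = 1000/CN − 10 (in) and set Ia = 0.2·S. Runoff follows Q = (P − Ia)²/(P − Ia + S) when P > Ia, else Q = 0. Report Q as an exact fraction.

Q = 487646632489/154799133300 in ≈ 3.150 in

Adjust CN=63 to AMC III: 23·63/(10 + 0.13·63) → 1449 ÷ (1819/100) = 144900/1819 ≈ 79.659
S = 1000/(144900/1819) − 10 = 3700/1449 in ≈ 2.553 in
Ia = 0.2S: 0.2·2.553 = 0.511 in (exactly 740/1449)
P − Ia = 5.330 − 0.511 = 698317/144900 ≈ 4.819 in (> 0, runoff occurs)
Q: (698317/144900)² ÷ (1068317/144900) = 487646632489/154799133300 in (≈ 3.150 in)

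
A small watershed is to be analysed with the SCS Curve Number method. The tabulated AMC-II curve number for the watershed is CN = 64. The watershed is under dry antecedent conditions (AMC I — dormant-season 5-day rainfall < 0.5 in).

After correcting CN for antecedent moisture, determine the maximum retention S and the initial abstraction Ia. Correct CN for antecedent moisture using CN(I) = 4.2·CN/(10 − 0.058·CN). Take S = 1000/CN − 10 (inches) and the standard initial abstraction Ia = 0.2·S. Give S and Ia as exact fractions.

S = 375/28 in ≈ 13.393 in; Ia = 75/28 in ≈ 2.679 in

CN(I) from CN(II)=64: (4.2·64)/(10 − 0.058·64) = 5600/131 ≈ 42.748
S = 1000/(5600/131) − 10 = 375/28 in ≈ 13.393 in
Initial abstraction Ia = S/5 = (375/28)/5 = 75/28 ≈ 2.679 in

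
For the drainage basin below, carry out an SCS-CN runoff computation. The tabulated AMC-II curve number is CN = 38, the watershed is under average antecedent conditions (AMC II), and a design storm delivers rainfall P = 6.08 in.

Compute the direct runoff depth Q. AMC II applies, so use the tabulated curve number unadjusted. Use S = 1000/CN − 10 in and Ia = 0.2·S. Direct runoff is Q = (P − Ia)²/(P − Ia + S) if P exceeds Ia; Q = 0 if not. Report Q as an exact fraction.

CN(II) = 38; AMC II needs no correction.
S = 1000/38 − 10 = 310/19 in ≈ 16.316 in
Ia = 0.2S: 0.2·16.316 = 3.263 in (exactly 62/19)
Since P=6.080 > Ia=3.263: effective rainfall P−Ia = 1338/475 in
Q = (1338/475)²/((1338/475) + 310/19) = (1790244/225625)/(9088/475) = 447561/1079200 in ≈ 0.415 in

Q = 447561/1079200 in ≈ 0.415 in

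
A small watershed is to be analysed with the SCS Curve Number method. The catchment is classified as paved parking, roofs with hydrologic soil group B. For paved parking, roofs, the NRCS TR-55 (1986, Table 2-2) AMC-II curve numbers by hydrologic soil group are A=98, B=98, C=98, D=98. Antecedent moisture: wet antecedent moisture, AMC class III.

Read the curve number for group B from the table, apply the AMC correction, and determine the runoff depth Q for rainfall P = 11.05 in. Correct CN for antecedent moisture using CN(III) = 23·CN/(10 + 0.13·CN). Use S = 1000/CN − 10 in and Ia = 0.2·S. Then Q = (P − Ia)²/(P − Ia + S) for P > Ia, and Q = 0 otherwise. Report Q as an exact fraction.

Q = 61835276889/5650034180 in ≈ 10.944 in

NRCS table: paved parking, roofs, soil group B → CN(II) = 98
Wet (AMC III): CN(III) = 23·98/(10 + 0.13·98) = 2254/(1137/50) = 112700/1137 ≈ 99.120
S = 1000/(112700/1137) − 10 = 100/1127 in ≈ 0.089 in
Initial abstraction Ia = S/5 = (100/1127)/5 = 20/1127 ≈ 0.018 in
P − Ia = 11.050 − 0.018 = 248667/22540 ≈ 11.032 in (> 0, runoff occurs)
Runoff Q = (P−Ia)²/(P−Ia+S) = (11.032)²/(11.032+0.089) = 61835276889/5650034180 ≈ 10.944 in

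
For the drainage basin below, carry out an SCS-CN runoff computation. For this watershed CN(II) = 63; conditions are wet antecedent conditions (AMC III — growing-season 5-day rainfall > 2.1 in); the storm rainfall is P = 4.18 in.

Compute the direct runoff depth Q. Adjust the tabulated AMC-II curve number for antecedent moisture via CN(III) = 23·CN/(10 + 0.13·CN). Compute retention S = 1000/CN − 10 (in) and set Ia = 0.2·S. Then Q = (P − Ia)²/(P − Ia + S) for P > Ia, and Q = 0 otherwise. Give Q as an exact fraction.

Q = 70671437281/32663430450 in ≈ 2.164 in

Wet (AMC III): CN(III) = 23·63/(10 + 0.13·63) = 1449/(1819/100) = 144900/1819 ≈ 79.659
Max retention: S = 1000/(144900/1819) − 10 = 3700/1449 in (≈ 2.553 in)
Ia = 0.2·(3700/1449) = 740/1449 in ≈ 0.511 in
Excess rainfall: 4.180 − 0.511 = 3.669 in; P > Ia so Q > 0
Q: (265841/72450)² ÷ (450841/72450) = 70671437281/32663430450 in (≈ 2.164 in)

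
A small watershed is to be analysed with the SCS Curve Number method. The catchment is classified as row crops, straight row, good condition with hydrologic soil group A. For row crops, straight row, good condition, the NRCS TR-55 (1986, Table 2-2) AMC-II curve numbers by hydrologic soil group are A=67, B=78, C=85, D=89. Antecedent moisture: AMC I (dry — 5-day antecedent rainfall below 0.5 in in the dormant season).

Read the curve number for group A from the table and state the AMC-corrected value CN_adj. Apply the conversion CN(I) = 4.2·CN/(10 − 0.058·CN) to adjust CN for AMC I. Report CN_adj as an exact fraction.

NRCS table: row crops, straight row, good condition, soil group A → CN(II) = 67
Adjust CN=67 to AMC I: 4.2·67/(10 − 0.058·67) → (1407/5) ÷ (3057/500) = 46900/1019 ≈ 46.026

CN_adj = 46900/1019 ≈ 46.026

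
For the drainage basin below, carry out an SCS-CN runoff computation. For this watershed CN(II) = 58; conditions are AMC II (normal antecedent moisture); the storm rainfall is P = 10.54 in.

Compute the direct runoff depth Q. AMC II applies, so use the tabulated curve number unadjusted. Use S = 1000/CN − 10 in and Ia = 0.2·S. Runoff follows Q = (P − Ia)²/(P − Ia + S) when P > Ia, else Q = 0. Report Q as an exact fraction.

Q = 173791489/34340350 in ≈ 5.061 in

CN(II) = 58; AMC II needs no correction.
Max retention: S = 1000/58 − 10 = 210/29 in (≈ 7.241 in)
Ia = 0.2·(210/29) = 42/29 in ≈ 1.448 in
Since P=10.540 > Ia=1.448: effective rainfall P−Ia = 13183/1450 in
Q: (13183/1450)² ÷ (23683/1450) = 173791489/34340350 in (≈ 5.061 in)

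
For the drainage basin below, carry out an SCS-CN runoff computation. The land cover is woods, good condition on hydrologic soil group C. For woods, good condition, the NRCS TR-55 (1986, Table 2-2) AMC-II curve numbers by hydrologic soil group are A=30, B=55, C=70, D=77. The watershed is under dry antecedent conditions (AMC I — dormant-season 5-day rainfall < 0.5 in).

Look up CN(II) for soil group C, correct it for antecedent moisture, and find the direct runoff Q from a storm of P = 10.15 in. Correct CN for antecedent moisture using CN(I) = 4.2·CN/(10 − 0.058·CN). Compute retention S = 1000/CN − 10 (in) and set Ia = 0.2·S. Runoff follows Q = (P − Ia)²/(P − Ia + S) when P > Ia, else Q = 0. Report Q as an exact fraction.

NRCS table: woods, good condition, soil group C → CN(II) = 70
Dry (AMC I): CN(I) = 4.2·70/(10 − 0.058·70) = 294/(297/50) = 4900/99 ≈ 49.495
S = 1000/(4900/99) − 10 = 500/49 in ≈ 10.204 in
Ia = 0.2S: 0.2·10.204 = 2.041 in (exactly 100/49)
Excess rainfall: 10.150 − 2.041 = 8.109 in; P > Ia so Q > 0
Runoff Q = (P−Ia)²/(P−Ia+S) = (8.109)²/(8.109+10.204) = 63154809/17588060 ≈ 3.591 in

Q = 63154809/17588060 in ≈ 3.591 in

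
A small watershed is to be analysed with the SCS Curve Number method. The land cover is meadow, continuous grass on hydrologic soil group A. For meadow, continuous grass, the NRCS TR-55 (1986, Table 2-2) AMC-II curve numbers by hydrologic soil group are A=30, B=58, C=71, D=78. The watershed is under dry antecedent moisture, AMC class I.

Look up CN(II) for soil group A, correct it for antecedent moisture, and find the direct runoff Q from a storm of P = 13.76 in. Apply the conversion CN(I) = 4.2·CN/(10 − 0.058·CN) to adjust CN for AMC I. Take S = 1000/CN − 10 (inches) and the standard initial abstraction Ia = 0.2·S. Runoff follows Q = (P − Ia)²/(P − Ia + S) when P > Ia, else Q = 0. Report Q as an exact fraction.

Q = 44402/368325 in ≈ 0.121 in

NRCS table: meadow, continuous grass, soil group A → CN(II) = 30
CN(I) from CN(II)=30: (4.2·30)/(10 − 0.058·30) = 900/59 ≈ 15.254
Retention S: 1000/CN − 10 with CN=15.254 → S = 500/9 ≈ 55.556 in
Initial abstraction Ia = S/5 = (500/9)/5 = 100/9 ≈ 11.111 in
Since P=13.760 > Ia=11.111: effective rainfall P−Ia = 596/225 in
Q = (596/225)²/((596/225) + 500/9) = (355216/50625)/(13096/225) = 44402/368325 in ≈ 0.121 in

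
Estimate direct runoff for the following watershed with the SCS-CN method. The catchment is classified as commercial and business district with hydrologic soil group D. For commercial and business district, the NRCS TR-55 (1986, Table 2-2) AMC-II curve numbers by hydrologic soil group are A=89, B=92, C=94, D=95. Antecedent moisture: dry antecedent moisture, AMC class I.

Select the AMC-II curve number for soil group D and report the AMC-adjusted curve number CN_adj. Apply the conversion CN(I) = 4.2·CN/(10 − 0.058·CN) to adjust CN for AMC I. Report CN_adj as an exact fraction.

CN_adj = 39900/449 ≈ 88.864

NRCS table: commercial and business district, soil group D → CN(II) = 95
Adjust CN=95 to AMC I: 4.2·95/(10 − 0.058·95) → 399 ÷ (449/100) = 39900/449 ≈ 88.864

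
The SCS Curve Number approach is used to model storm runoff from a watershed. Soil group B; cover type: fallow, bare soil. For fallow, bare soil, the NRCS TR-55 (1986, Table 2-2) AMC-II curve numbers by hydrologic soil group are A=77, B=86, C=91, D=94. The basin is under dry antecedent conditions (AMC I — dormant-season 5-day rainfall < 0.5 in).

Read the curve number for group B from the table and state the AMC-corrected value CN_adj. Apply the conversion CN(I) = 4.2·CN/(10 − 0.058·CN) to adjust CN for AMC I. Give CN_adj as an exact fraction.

CN_adj = 12900/179 ≈ 72.067

NRCS table: fallow, bare soil, soil group B → CN(II) = 86
CN(I) from CN(II)=86: (4.2·86)/(10 − 0.058·86) = 12900/179 ≈ 72.067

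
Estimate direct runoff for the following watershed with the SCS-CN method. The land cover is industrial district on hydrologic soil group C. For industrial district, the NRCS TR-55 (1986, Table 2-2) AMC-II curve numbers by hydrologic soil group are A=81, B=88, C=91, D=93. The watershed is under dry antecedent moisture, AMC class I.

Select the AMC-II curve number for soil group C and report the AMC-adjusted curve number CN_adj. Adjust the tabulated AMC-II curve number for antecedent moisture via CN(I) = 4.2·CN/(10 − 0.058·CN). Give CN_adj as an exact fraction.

NRCS table: industrial district, soil group C → CN(II) = 91
CN(I) from CN(II)=91: (4.2·91)/(10 − 0.058·91) = 63700/787 ≈ 80.940

CN_adj = 63700/787 ≈ 80.940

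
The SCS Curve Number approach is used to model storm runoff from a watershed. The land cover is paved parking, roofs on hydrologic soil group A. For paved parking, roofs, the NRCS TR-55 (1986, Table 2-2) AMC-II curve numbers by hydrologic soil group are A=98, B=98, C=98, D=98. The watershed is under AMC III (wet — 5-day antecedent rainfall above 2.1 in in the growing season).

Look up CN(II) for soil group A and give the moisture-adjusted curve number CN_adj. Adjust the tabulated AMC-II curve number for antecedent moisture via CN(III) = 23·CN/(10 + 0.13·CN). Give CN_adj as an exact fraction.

CN_adj = 112700/1137 ≈ 99.120

NRCS table: paved parking, roofs, soil group A → CN(II) = 98
Adjust CN=98 to AMC III: 23·98/(10 + 0.13·98) → 2254 ÷ (1137/50) = 112700/1137 ≈ 99.120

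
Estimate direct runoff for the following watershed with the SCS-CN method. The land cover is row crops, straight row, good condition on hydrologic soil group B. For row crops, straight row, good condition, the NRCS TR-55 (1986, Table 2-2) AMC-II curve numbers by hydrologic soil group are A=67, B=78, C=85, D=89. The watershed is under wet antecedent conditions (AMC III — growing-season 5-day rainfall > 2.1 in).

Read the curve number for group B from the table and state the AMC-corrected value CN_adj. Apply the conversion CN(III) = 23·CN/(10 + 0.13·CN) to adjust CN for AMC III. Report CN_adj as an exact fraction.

CN_adj = 89700/1007 ≈ 89.076

NRCS table: row crops, straight row, good condition, soil group B → CN(II) = 78
Adjust CN=78 to AMC III: 23·78/(10 + 0.13·78) → 1794 ÷ (1007/50) = 89700/1007 ≈ 89.076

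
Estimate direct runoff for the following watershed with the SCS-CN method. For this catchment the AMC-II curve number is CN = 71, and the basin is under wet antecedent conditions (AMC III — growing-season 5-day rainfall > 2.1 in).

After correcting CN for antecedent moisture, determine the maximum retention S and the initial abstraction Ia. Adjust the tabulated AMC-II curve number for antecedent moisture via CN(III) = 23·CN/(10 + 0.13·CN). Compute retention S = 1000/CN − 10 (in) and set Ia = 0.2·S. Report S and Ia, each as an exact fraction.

Adjust CN=71 to AMC III: 23·71/(10 + 0.13·71) → 1633 ÷ (1923/100) = 163300/1923 ≈ 84.919
S = 1000/(163300/1923) − 10 = 2900/1633 in ≈ 1.776 in
Ia = 0.2S: 0.2·1.776 = 0.355 in (exactly 580/1633)

S = 2900/1633 in ≈ 1.776 in; Ia = 580/1633 in ≈ 0.355 in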